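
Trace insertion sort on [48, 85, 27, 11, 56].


Initial: [48, 85, 27, 11, 56]
Insert 85: [48, 85, 27, 11, 56]
Insert 27: [27, 48, 85, 11, 56]
Insert 11: [11, 27, 48, 85, 56]
Insert 56: [11, 27, 48, 56, 85]

Sorted: [11, 27, 48, 56, 85]


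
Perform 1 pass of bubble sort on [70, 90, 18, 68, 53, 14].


Initial: [70, 90, 18, 68, 53, 14]
Pass 1: [70, 18, 68, 53, 14, 90] (4 swaps)

After 1 pass: [70, 18, 68, 53, 14, 90]


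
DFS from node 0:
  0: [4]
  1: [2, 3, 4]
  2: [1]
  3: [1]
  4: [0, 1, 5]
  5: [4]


Visit 0, push [4]
Visit 4, push [5, 1]
Visit 1, push [3, 2]
Visit 2, push []
Visit 3, push []
Visit 5, push []

DFS order: [0, 4, 1, 2, 3, 5]


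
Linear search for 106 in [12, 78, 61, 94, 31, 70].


i=0: 12!=106
i=1: 78!=106
i=2: 61!=106
i=3: 94!=106
i=4: 31!=106
i=5: 70!=106

Not found, 6 comps


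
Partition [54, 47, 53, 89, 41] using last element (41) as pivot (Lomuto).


Pivot: 41
Place pivot at 0: [41, 47, 53, 89, 54]

Partitioned: [41, 47, 53, 89, 54]


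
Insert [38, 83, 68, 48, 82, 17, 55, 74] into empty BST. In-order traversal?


Insert 38: root
Insert 83: R from 38
Insert 68: R from 38 -> L from 83
Insert 48: R from 38 -> L from 83 -> L from 68
Insert 82: R from 38 -> L from 83 -> R from 68
Insert 17: L from 38
Insert 55: R from 38 -> L from 83 -> L from 68 -> R from 48
Insert 74: R from 38 -> L from 83 -> R from 68 -> L from 82

In-order: [17, 38, 48, 55, 68, 74, 82, 83]


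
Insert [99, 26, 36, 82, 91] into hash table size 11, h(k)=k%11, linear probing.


Insert 99: h=0 -> slot 0
Insert 26: h=4 -> slot 4
Insert 36: h=3 -> slot 3
Insert 82: h=5 -> slot 5
Insert 91: h=3, 3 probes -> slot 6

Table: [99, None, None, 36, 26, 82, 91, None, None, None, None]


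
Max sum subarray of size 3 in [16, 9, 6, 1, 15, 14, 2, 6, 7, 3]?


[0:3]: 31
[1:4]: 16
[2:5]: 22
[3:6]: 30
[4:7]: 31
[5:8]: 22
[6:9]: 15
[7:10]: 16

Max: 31 at [0:3]


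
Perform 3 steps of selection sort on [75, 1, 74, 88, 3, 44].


Initial: [75, 1, 74, 88, 3, 44]
Step 1: min=1 at 1
  Swap: [1, 75, 74, 88, 3, 44]
Step 2: min=3 at 4
  Swap: [1, 3, 74, 88, 75, 44]
Step 3: min=44 at 5
  Swap: [1, 3, 44, 88, 75, 74]

After 3 steps: [1, 3, 44, 88, 75, 74]


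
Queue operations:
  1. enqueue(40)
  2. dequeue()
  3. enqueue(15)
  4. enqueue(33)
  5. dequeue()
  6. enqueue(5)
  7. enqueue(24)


enqueue(40) -> [40]
dequeue()->40, []
enqueue(15) -> [15]
enqueue(33) -> [15, 33]
dequeue()->15, [33]
enqueue(5) -> [33, 5]
enqueue(24) -> [33, 5, 24]

Final queue: [33, 5, 24]


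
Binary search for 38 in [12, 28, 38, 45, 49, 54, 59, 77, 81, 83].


Step 1: lo=0, hi=9, mid=4, val=49
Step 2: lo=0, hi=3, mid=1, val=28
Step 3: lo=2, hi=3, mid=2, val=38

Found at index 2


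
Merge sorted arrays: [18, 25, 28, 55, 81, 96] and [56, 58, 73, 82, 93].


Take 18 from A
Take 25 from A
Take 28 from A
Take 55 from A
Take 56 from B
Take 58 from B
Take 73 from B
Take 81 from A
Take 82 from B
Take 93 from B

Merged: [18, 25, 28, 55, 56, 58, 73, 81, 82, 93, 96]


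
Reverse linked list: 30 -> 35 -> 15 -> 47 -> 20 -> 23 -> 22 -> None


Step 1: curr=30, set curr.next=prev(None) | reversed so far: 30
Step 2: curr=35, set curr.next=prev(30) | reversed so far: 35 -> 30
Step 3: curr=15, set curr.next=prev(35) | reversed so far: 15 -> 35 -> 30
Step 4: curr=47, set curr.next=prev(15) | reversed so far: 47 -> 15 -> 35 -> 30
Step 5: curr=20, set curr.next=prev(47) | reversed so far: 20 -> 47 -> 15 -> 35 -> 30
Step 6: curr=23, set curr.next=prev(20) | reversed so far: 23 -> 20 -> 47 -> 15 -> 35 -> 30
Step 7: curr=22, set curr.next=prev(23) | reversed so far: 22 -> 23 -> 20 -> 47 -> 15 -> 35 -> 30

22 -> 23 -> 20 -> 47 -> 15 -> 35 -> 30 -> None


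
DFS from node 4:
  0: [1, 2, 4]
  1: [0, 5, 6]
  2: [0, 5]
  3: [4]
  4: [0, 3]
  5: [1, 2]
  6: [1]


Visit 4, push [3, 0]
Visit 0, push [2, 1]
Visit 1, push [6, 5]
Visit 5, push [2]
Visit 2, push []
Visit 6, push []
Visit 3, push []

DFS order: [4, 0, 1, 5, 2, 6, 3]


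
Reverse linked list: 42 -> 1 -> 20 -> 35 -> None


Step 1: curr=42, set curr.next=prev(None) | reversed so far: 42
Step 2: curr=1, set curr.next=prev(42) | reversed so far: 1 -> 42
Step 3: curr=20, set curr.next=prev(1) | reversed so far: 20 -> 1 -> 42
Step 4: curr=35, set curr.next=prev(20) | reversed so far: 35 -> 20 -> 1 -> 42

35 -> 20 -> 1 -> 42 -> None


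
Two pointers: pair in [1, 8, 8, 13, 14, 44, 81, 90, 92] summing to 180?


lo=0(1)+hi=8(92)=93
lo=1(8)+hi=8(92)=100
lo=2(8)+hi=8(92)=100
lo=3(13)+hi=8(92)=105
lo=4(14)+hi=8(92)=106
lo=5(44)+hi=8(92)=136
lo=6(81)+hi=8(92)=173
lo=7(90)+hi=8(92)=182

No pair found


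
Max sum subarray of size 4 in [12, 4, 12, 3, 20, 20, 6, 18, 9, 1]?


[0:4]: 31
[1:5]: 39
[2:6]: 55
[3:7]: 49
[4:8]: 64
[5:9]: 53
[6:10]: 34

Max: 64 at [4:8]


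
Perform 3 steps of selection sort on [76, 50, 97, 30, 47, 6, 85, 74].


Initial: [76, 50, 97, 30, 47, 6, 85, 74]
Step 1: min=6 at 5
  Swap: [6, 50, 97, 30, 47, 76, 85, 74]
Step 2: min=30 at 3
  Swap: [6, 30, 97, 50, 47, 76, 85, 74]
Step 3: min=47 at 4
  Swap: [6, 30, 47, 50, 97, 76, 85, 74]

After 3 steps: [6, 30, 47, 50, 97, 76, 85, 74]


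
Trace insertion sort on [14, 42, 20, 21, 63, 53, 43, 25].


Initial: [14, 42, 20, 21, 63, 53, 43, 25]
Insert 42: [14, 42, 20, 21, 63, 53, 43, 25]
Insert 20: [14, 20, 42, 21, 63, 53, 43, 25]
Insert 21: [14, 20, 21, 42, 63, 53, 43, 25]
Insert 63: [14, 20, 21, 42, 63, 53, 43, 25]
Insert 53: [14, 20, 21, 42, 53, 63, 43, 25]
Insert 43: [14, 20, 21, 42, 43, 53, 63, 25]
Insert 25: [14, 20, 21, 25, 42, 43, 53, 63]

Sorted: [14, 20, 21, 25, 42, 43, 53, 63]


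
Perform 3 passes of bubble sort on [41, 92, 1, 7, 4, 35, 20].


Initial: [41, 92, 1, 7, 4, 35, 20]
Pass 1: [41, 1, 7, 4, 35, 20, 92] (5 swaps)
Pass 2: [1, 7, 4, 35, 20, 41, 92] (5 swaps)
Pass 3: [1, 4, 7, 20, 35, 41, 92] (2 swaps)

After 3 passes: [1, 4, 7, 20, 35, 41, 92]


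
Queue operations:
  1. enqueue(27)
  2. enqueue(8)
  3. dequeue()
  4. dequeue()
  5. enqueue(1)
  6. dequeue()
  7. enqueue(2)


enqueue(27) -> [27]
enqueue(8) -> [27, 8]
dequeue()->27, [8]
dequeue()->8, []
enqueue(1) -> [1]
dequeue()->1, []
enqueue(2) -> [2]

Final queue: [2]


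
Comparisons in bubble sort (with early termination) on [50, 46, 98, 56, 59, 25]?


Algorithm: bubble sort (with early termination)
Input: [50, 46, 98, 56, 59, 25]
Sorted: [25, 46, 50, 56, 59, 98]

15


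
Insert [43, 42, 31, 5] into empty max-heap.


Insert 43: [43]
Insert 42: [43, 42]
Insert 31: [43, 42, 31]
Insert 5: [43, 42, 31, 5]

Final heap: [43, 42, 31, 5]


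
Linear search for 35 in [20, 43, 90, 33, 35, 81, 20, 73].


i=0: 20!=35
i=1: 43!=35
i=2: 90!=35
i=3: 33!=35
i=4: 35==35 found!

Found at 4, 5 comps


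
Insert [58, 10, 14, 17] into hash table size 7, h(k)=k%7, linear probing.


Insert 58: h=2 -> slot 2
Insert 10: h=3 -> slot 3
Insert 14: h=0 -> slot 0
Insert 17: h=3, 1 probes -> slot 4

Table: [14, None, 58, 10, 17, None, None]


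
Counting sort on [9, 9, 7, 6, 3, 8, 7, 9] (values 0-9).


Input: [9, 9, 7, 6, 3, 8, 7, 9]
Counts: [0, 0, 0, 1, 0, 0, 1, 2, 1, 3]

Sorted: [3, 6, 7, 7, 8, 9, 9, 9]


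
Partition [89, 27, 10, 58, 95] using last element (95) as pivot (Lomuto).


Pivot: 95
  89 <= 95: advance i (no swap)
  27 <= 95: advance i (no swap)
  10 <= 95: advance i (no swap)
  58 <= 95: advance i (no swap)
Place pivot at 4: [89, 27, 10, 58, 95]

Partitioned: [89, 27, 10, 58, 95]


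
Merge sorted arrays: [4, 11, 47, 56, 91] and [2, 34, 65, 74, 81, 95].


Take 2 from B
Take 4 from A
Take 11 from A
Take 34 from B
Take 47 from A
Take 56 from A
Take 65 from B
Take 74 from B
Take 81 from B
Take 91 from A

Merged: [2, 4, 11, 34, 47, 56, 65, 74, 81, 91, 95]


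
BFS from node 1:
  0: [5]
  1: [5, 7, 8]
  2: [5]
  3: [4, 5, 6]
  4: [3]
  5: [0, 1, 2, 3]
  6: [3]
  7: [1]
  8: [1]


Visit 1, enqueue [5, 7, 8]
Visit 5, enqueue [0, 2, 3]
Visit 7, enqueue []
Visit 8, enqueue []
Visit 0, enqueue []
Visit 2, enqueue []
Visit 3, enqueue [4, 6]
Visit 4, enqueue []
Visit 6, enqueue []

BFS order: [1, 5, 7, 8, 0, 2, 3, 4, 6]


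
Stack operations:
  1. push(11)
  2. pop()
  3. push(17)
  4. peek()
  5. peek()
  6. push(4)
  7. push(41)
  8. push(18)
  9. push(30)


push(11) -> [11]
pop()->11, []
push(17) -> [17]
peek()->17
peek()->17
push(4) -> [17, 4]
push(41) -> [17, 4, 41]
push(18) -> [17, 4, 41, 18]
push(30) -> [17, 4, 41, 18, 30]

Final stack: [17, 4, 41, 18, 30]


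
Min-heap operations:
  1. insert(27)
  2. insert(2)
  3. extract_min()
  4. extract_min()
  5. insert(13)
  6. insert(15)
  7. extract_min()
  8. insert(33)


insert(27) -> [27]
insert(2) -> [2, 27]
extract_min()->2, [27]
extract_min()->27, []
insert(13) -> [13]
insert(15) -> [13, 15]
extract_min()->13, [15]
insert(33) -> [15, 33]

Final heap: [15, 33]


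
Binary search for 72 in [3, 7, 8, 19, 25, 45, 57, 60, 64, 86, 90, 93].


Step 1: lo=0, hi=11, mid=5, val=45
Step 2: lo=6, hi=11, mid=8, val=64
Step 3: lo=9, hi=11, mid=10, val=90
Step 4: lo=9, hi=9, mid=9, val=86

Not found


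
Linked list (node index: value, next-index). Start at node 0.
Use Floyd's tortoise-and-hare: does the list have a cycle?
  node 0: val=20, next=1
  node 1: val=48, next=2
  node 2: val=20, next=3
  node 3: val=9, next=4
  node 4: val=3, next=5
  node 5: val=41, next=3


Floyd's tortoise (slow, +1) and hare (fast, +2):
  init: slow=0, fast=0
  step 1: slow=1, fast=2
  step 2: slow=2, fast=4
  step 3: slow=3, fast=3
  slow == fast at node 3: cycle detected

Cycle: yes


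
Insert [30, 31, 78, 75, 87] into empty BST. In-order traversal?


Insert 30: root
Insert 31: R from 30
Insert 78: R from 30 -> R from 31
Insert 75: R from 30 -> R from 31 -> L from 78
Insert 87: R from 30 -> R from 31 -> R from 78

In-order: [30, 31, 75, 78, 87]


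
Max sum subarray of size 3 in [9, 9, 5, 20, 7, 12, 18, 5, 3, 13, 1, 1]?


[0:3]: 23
[1:4]: 34
[2:5]: 32
[3:6]: 39
[4:7]: 37
[5:8]: 35
[6:9]: 26
[7:10]: 21
[8:11]: 17
[9:12]: 15

Max: 39 at [3:6]


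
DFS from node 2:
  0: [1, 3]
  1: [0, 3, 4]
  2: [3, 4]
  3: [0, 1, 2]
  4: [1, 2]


Visit 2, push [4, 3]
Visit 3, push [1, 0]
Visit 0, push [1]
Visit 1, push [4]
Visit 4, push []

DFS order: [2, 3, 0, 1, 4]


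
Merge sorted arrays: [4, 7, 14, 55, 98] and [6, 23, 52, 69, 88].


Take 4 from A
Take 6 from B
Take 7 from A
Take 14 from A
Take 23 from B
Take 52 from B
Take 55 from A
Take 69 from B
Take 88 from B

Merged: [4, 6, 7, 14, 23, 52, 55, 69, 88, 98]


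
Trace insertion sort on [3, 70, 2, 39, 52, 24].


Initial: [3, 70, 2, 39, 52, 24]
Insert 70: [3, 70, 2, 39, 52, 24]
Insert 2: [2, 3, 70, 39, 52, 24]
Insert 39: [2, 3, 39, 70, 52, 24]
Insert 52: [2, 3, 39, 52, 70, 24]
Insert 24: [2, 3, 24, 39, 52, 70]

Sorted: [2, 3, 24, 39, 52, 70]


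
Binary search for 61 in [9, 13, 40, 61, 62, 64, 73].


Step 1: lo=0, hi=6, mid=3, val=61

Found at index 3


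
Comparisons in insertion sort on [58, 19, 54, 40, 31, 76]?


Algorithm: insertion sort
Input: [58, 19, 54, 40, 31, 76]
Sorted: [19, 31, 40, 54, 58, 76]

11


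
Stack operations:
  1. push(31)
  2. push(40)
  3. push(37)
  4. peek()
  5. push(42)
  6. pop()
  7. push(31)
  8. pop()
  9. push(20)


push(31) -> [31]
push(40) -> [31, 40]
push(37) -> [31, 40, 37]
peek()->37
push(42) -> [31, 40, 37, 42]
pop()->42, [31, 40, 37]
push(31) -> [31, 40, 37, 31]
pop()->31, [31, 40, 37]
push(20) -> [31, 40, 37, 20]

Final stack: [31, 40, 37, 20]


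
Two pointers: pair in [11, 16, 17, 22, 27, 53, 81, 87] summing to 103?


lo=0(11)+hi=7(87)=98
lo=1(16)+hi=7(87)=103

Yes: 16+87=103


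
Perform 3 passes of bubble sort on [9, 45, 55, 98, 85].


Initial: [9, 45, 55, 98, 85]
Pass 1: [9, 45, 55, 85, 98] (1 swaps)
Pass 2: [9, 45, 55, 85, 98] (0 swaps)
Pass 3: [9, 45, 55, 85, 98] (0 swaps)

After 3 passes: [9, 45, 55, 85, 98]


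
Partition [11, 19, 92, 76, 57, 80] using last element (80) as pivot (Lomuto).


Pivot: 80
  11 <= 80: advance i (no swap)
  19 <= 80: advance i (no swap)
  76 <= 80: swap -> [11, 19, 76, 92, 57, 80]
  57 <= 80: swap -> [11, 19, 76, 57, 92, 80]
Place pivot at 4: [11, 19, 76, 57, 80, 92]

Partitioned: [11, 19, 76, 57, 80, 92]


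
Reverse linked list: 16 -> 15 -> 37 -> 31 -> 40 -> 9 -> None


Step 1: curr=16, set curr.next=prev(None) | reversed so far: 16
Step 2: curr=15, set curr.next=prev(16) | reversed so far: 15 -> 16
Step 3: curr=37, set curr.next=prev(15) | reversed so far: 37 -> 15 -> 16
Step 4: curr=31, set curr.next=prev(37) | reversed so far: 31 -> 37 -> 15 -> 16
Step 5: curr=40, set curr.next=prev(31) | reversed so far: 40 -> 31 -> 37 -> 15 -> 16
Step 6: curr=9, set curr.next=prev(40) | reversed so far: 9 -> 40 -> 31 -> 37 -> 15 -> 16

9 -> 40 -> 31 -> 37 -> 15 -> 16 -> None


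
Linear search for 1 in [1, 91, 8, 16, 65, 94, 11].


i=0: 1==1 found!

Found at 0, 1 comps


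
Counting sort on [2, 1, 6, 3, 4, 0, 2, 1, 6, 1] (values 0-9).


Input: [2, 1, 6, 3, 4, 0, 2, 1, 6, 1]
Counts: [1, 3, 2, 1, 1, 0, 2, 0, 0, 0]

Sorted: [0, 1, 1, 1, 2, 2, 3, 4, 6, 6]


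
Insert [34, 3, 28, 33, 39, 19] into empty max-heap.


Insert 34: [34]
Insert 3: [34, 3]
Insert 28: [34, 3, 28]
Insert 33: [34, 33, 28, 3]
Insert 39: [39, 34, 28, 3, 33]
Insert 19: [39, 34, 28, 3, 33, 19]

Final heap: [39, 34, 28, 3, 33, 19]


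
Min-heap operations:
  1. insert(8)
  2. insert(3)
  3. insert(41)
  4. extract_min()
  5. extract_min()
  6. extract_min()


insert(8) -> [8]
insert(3) -> [3, 8]
insert(41) -> [3, 8, 41]
extract_min()->3, [8, 41]
extract_min()->8, [41]
extract_min()->41, []

Final heap: []


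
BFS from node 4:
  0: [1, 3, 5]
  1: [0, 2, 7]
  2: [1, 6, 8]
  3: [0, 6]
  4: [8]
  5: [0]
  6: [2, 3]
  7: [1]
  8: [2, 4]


Visit 4, enqueue [8]
Visit 8, enqueue [2]
Visit 2, enqueue [1, 6]
Visit 1, enqueue [0, 7]
Visit 6, enqueue [3]
Visit 0, enqueue [5]
Visit 7, enqueue []
Visit 3, enqueue []
Visit 5, enqueue []

BFS order: [4, 8, 2, 1, 6, 0, 7, 3, 5]


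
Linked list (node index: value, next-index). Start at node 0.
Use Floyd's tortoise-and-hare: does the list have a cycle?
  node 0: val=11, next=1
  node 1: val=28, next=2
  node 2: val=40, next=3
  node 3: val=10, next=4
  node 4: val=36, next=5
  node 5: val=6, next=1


Floyd's tortoise (slow, +1) and hare (fast, +2):
  init: slow=0, fast=0
  step 1: slow=1, fast=2
  step 2: slow=2, fast=4
  step 3: slow=3, fast=1
  step 4: slow=4, fast=3
  step 5: slow=5, fast=5
  slow == fast at node 5: cycle detected

Cycle: yes


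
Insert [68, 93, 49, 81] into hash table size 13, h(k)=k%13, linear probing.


Insert 68: h=3 -> slot 3
Insert 93: h=2 -> slot 2
Insert 49: h=10 -> slot 10
Insert 81: h=3, 1 probes -> slot 4

Table: [None, None, 93, 68, 81, None, None, None, None, None, 49, None, None]


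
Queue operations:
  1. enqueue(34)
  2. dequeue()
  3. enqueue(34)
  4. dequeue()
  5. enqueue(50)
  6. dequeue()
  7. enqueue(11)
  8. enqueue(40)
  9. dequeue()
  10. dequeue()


enqueue(34) -> [34]
dequeue()->34, []
enqueue(34) -> [34]
dequeue()->34, []
enqueue(50) -> [50]
dequeue()->50, []
enqueue(11) -> [11]
enqueue(40) -> [11, 40]
dequeue()->11, [40]
dequeue()->40, []

Final queue: []


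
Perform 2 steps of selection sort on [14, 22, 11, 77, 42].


Initial: [14, 22, 11, 77, 42]
Step 1: min=11 at 2
  Swap: [11, 22, 14, 77, 42]
Step 2: min=14 at 2
  Swap: [11, 14, 22, 77, 42]

After 2 steps: [11, 14, 22, 77, 42]


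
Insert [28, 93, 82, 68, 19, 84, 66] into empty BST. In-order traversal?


Insert 28: root
Insert 93: R from 28
Insert 82: R from 28 -> L from 93
Insert 68: R from 28 -> L from 93 -> L from 82
Insert 19: L from 28
Insert 84: R from 28 -> L from 93 -> R from 82
Insert 66: R from 28 -> L from 93 -> L from 82 -> L from 68

In-order: [19, 28, 66, 68, 82, 84, 93]


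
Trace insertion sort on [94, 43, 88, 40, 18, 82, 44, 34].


Initial: [94, 43, 88, 40, 18, 82, 44, 34]
Insert 43: [43, 94, 88, 40, 18, 82, 44, 34]
Insert 88: [43, 88, 94, 40, 18, 82, 44, 34]
Insert 40: [40, 43, 88, 94, 18, 82, 44, 34]
Insert 18: [18, 40, 43, 88, 94, 82, 44, 34]
Insert 82: [18, 40, 43, 82, 88, 94, 44, 34]
Insert 44: [18, 40, 43, 44, 82, 88, 94, 34]
Insert 34: [18, 34, 40, 43, 44, 82, 88, 94]

Sorted: [18, 34, 40, 43, 44, 82, 88, 94]


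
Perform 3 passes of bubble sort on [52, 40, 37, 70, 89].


Initial: [52, 40, 37, 70, 89]
Pass 1: [40, 37, 52, 70, 89] (2 swaps)
Pass 2: [37, 40, 52, 70, 89] (1 swaps)
Pass 3: [37, 40, 52, 70, 89] (0 swaps)

After 3 passes: [37, 40, 52, 70, 89]


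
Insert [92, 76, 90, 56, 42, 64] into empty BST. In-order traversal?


Insert 92: root
Insert 76: L from 92
Insert 90: L from 92 -> R from 76
Insert 56: L from 92 -> L from 76
Insert 42: L from 92 -> L from 76 -> L from 56
Insert 64: L from 92 -> L from 76 -> R from 56

In-order: [42, 56, 64, 76, 90, 92]


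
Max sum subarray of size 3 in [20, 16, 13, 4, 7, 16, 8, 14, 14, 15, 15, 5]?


[0:3]: 49
[1:4]: 33
[2:5]: 24
[3:6]: 27
[4:7]: 31
[5:8]: 38
[6:9]: 36
[7:10]: 43
[8:11]: 44
[9:12]: 35

Max: 49 at [0:3]


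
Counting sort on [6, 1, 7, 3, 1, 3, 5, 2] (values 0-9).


Input: [6, 1, 7, 3, 1, 3, 5, 2]
Counts: [0, 2, 1, 2, 0, 1, 1, 1, 0, 0]

Sorted: [1, 1, 2, 3, 3, 5, 6, 7]


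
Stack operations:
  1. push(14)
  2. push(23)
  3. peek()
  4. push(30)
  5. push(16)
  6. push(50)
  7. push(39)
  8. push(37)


push(14) -> [14]
push(23) -> [14, 23]
peek()->23
push(30) -> [14, 23, 30]
push(16) -> [14, 23, 30, 16]
push(50) -> [14, 23, 30, 16, 50]
push(39) -> [14, 23, 30, 16, 50, 39]
push(37) -> [14, 23, 30, 16, 50, 39, 37]

Final stack: [14, 23, 30, 16, 50, 39, 37]


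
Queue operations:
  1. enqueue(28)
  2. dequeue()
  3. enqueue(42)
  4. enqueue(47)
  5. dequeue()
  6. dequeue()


enqueue(28) -> [28]
dequeue()->28, []
enqueue(42) -> [42]
enqueue(47) -> [42, 47]
dequeue()->42, [47]
dequeue()->47, []

Final queue: []


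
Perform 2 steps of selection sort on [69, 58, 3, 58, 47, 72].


Initial: [69, 58, 3, 58, 47, 72]
Step 1: min=3 at 2
  Swap: [3, 58, 69, 58, 47, 72]
Step 2: min=47 at 4
  Swap: [3, 47, 69, 58, 58, 72]

After 2 steps: [3, 47, 69, 58, 58, 72]


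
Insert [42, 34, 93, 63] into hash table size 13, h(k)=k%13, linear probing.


Insert 42: h=3 -> slot 3
Insert 34: h=8 -> slot 8
Insert 93: h=2 -> slot 2
Insert 63: h=11 -> slot 11

Table: [None, None, 93, 42, None, None, None, None, 34, None, None, 63, None]


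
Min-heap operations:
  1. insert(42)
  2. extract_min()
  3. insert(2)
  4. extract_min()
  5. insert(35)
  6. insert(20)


insert(42) -> [42]
extract_min()->42, []
insert(2) -> [2]
extract_min()->2, []
insert(35) -> [35]
insert(20) -> [20, 35]

Final heap: [20, 35]


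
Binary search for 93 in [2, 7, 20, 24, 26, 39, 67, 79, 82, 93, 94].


Step 1: lo=0, hi=10, mid=5, val=39
Step 2: lo=6, hi=10, mid=8, val=82
Step 3: lo=9, hi=10, mid=9, val=93

Found at index 9


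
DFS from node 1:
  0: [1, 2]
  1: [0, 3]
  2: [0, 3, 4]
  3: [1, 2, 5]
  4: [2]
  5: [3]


Visit 1, push [3, 0]
Visit 0, push [2]
Visit 2, push [4, 3]
Visit 3, push [5]
Visit 5, push []
Visit 4, push []

DFS order: [1, 0, 2, 3, 5, 4]


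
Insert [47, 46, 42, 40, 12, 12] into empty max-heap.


Insert 47: [47]
Insert 46: [47, 46]
Insert 42: [47, 46, 42]
Insert 40: [47, 46, 42, 40]
Insert 12: [47, 46, 42, 40, 12]
Insert 12: [47, 46, 42, 40, 12, 12]

Final heap: [47, 46, 42, 40, 12, 12]


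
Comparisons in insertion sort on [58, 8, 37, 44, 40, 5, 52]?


Algorithm: insertion sort
Input: [58, 8, 37, 44, 40, 5, 52]
Sorted: [5, 8, 37, 40, 44, 52, 58]

15


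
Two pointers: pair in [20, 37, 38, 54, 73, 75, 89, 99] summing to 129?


lo=0(20)+hi=7(99)=119
lo=1(37)+hi=7(99)=136
lo=1(37)+hi=6(89)=126
lo=2(38)+hi=6(89)=127
lo=3(54)+hi=6(89)=143
lo=3(54)+hi=5(75)=129

Yes: 54+75=129


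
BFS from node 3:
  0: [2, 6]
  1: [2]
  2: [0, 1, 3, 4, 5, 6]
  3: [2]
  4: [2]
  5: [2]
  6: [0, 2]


Visit 3, enqueue [2]
Visit 2, enqueue [0, 1, 4, 5, 6]
Visit 0, enqueue []
Visit 1, enqueue []
Visit 4, enqueue []
Visit 5, enqueue []
Visit 6, enqueue []

BFS order: [3, 2, 0, 1, 4, 5, 6]


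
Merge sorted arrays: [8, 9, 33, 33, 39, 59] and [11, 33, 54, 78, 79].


Take 8 from A
Take 9 from A
Take 11 from B
Take 33 from A
Take 33 from A
Take 33 from B
Take 39 from A
Take 54 from B
Take 59 from A

Merged: [8, 9, 11, 33, 33, 33, 39, 54, 59, 78, 79]


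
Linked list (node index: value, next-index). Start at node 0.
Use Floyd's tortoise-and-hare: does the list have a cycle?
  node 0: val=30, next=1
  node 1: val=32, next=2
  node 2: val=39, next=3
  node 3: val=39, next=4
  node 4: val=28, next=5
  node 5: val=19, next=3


Floyd's tortoise (slow, +1) and hare (fast, +2):
  init: slow=0, fast=0
  step 1: slow=1, fast=2
  step 2: slow=2, fast=4
  step 3: slow=3, fast=3
  slow == fast at node 3: cycle detected

Cycle: yes


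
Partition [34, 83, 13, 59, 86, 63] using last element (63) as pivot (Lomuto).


Pivot: 63
  34 <= 63: advance i (no swap)
  13 <= 63: swap -> [34, 13, 83, 59, 86, 63]
  59 <= 63: swap -> [34, 13, 59, 83, 86, 63]
Place pivot at 3: [34, 13, 59, 63, 86, 83]

Partitioned: [34, 13, 59, 63, 86, 83]


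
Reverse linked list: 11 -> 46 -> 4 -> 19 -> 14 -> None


Step 1: curr=11, set curr.next=prev(None) | reversed so far: 11
Step 2: curr=46, set curr.next=prev(11) | reversed so far: 46 -> 11
Step 3: curr=4, set curr.next=prev(46) | reversed so far: 4 -> 46 -> 11
Step 4: curr=19, set curr.next=prev(4) | reversed so far: 19 -> 4 -> 46 -> 11
Step 5: curr=14, set curr.next=prev(19) | reversed so far: 14 -> 19 -> 4 -> 46 -> 11

14 -> 19 -> 4 -> 46 -> 11 -> None


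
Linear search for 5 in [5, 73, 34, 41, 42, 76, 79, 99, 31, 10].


i=0: 5==5 found!

Found at 0, 1 comps


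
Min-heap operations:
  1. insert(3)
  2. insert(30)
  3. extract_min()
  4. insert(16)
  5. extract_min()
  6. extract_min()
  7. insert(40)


insert(3) -> [3]
insert(30) -> [3, 30]
extract_min()->3, [30]
insert(16) -> [16, 30]
extract_min()->16, [30]
extract_min()->30, []
insert(40) -> [40]

Final heap: [40]


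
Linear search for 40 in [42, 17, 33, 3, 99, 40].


i=0: 42!=40
i=1: 17!=40
i=2: 33!=40
i=3: 3!=40
i=4: 99!=40
i=5: 40==40 found!

Found at 5, 6 comps


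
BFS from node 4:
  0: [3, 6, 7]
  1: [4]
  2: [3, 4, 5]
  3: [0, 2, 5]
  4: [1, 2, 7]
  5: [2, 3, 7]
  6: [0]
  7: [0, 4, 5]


Visit 4, enqueue [1, 2, 7]
Visit 1, enqueue []
Visit 2, enqueue [3, 5]
Visit 7, enqueue [0]
Visit 3, enqueue []
Visit 5, enqueue []
Visit 0, enqueue [6]
Visit 6, enqueue []

BFS order: [4, 1, 2, 7, 3, 5, 0, 6]


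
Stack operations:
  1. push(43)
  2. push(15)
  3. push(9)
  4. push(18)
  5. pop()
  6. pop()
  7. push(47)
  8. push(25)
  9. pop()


push(43) -> [43]
push(15) -> [43, 15]
push(9) -> [43, 15, 9]
push(18) -> [43, 15, 9, 18]
pop()->18, [43, 15, 9]
pop()->9, [43, 15]
push(47) -> [43, 15, 47]
push(25) -> [43, 15, 47, 25]
pop()->25, [43, 15, 47]

Final stack: [43, 15, 47]


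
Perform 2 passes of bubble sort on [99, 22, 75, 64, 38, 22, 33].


Initial: [99, 22, 75, 64, 38, 22, 33]
Pass 1: [22, 75, 64, 38, 22, 33, 99] (6 swaps)
Pass 2: [22, 64, 38, 22, 33, 75, 99] (4 swaps)

After 2 passes: [22, 64, 38, 22, 33, 75, 99]


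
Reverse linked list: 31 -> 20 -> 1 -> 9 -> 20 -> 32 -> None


Step 1: curr=31, set curr.next=prev(None) | reversed so far: 31
Step 2: curr=20, set curr.next=prev(31) | reversed so far: 20 -> 31
Step 3: curr=1, set curr.next=prev(20) | reversed so far: 1 -> 20 -> 31
Step 4: curr=9, set curr.next=prev(1) | reversed so far: 9 -> 1 -> 20 -> 31
Step 5: curr=20, set curr.next=prev(9) | reversed so far: 20 -> 9 -> 1 -> 20 -> 31
Step 6: curr=32, set curr.next=prev(20) | reversed so far: 32 -> 20 -> 9 -> 1 -> 20 -> 31

32 -> 20 -> 9 -> 1 -> 20 -> 31 -> None


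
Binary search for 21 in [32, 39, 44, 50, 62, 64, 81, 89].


Step 1: lo=0, hi=7, mid=3, val=50
Step 2: lo=0, hi=2, mid=1, val=39
Step 3: lo=0, hi=0, mid=0, val=32

Not found


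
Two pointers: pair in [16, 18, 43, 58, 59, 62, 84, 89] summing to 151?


lo=0(16)+hi=7(89)=105
lo=1(18)+hi=7(89)=107
lo=2(43)+hi=7(89)=132
lo=3(58)+hi=7(89)=147
lo=4(59)+hi=7(89)=148
lo=5(62)+hi=7(89)=151

Yes: 62+89=151


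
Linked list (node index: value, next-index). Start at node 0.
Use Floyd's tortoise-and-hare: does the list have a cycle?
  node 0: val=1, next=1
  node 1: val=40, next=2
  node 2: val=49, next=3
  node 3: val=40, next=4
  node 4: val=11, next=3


Floyd's tortoise (slow, +1) and hare (fast, +2):
  init: slow=0, fast=0
  step 1: slow=1, fast=2
  step 2: slow=2, fast=4
  step 3: slow=3, fast=4
  step 4: slow=4, fast=4
  slow == fast at node 4: cycle detected

Cycle: yes


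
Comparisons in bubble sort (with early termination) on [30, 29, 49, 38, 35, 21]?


Algorithm: bubble sort (with early termination)
Input: [30, 29, 49, 38, 35, 21]
Sorted: [21, 29, 30, 35, 38, 49]

15


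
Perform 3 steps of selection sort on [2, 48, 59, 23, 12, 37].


Initial: [2, 48, 59, 23, 12, 37]
Step 1: min=2 at 0
  Swap: [2, 48, 59, 23, 12, 37]
Step 2: min=12 at 4
  Swap: [2, 12, 59, 23, 48, 37]
Step 3: min=23 at 3
  Swap: [2, 12, 23, 59, 48, 37]

After 3 steps: [2, 12, 23, 59, 48, 37]


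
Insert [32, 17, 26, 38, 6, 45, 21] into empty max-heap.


Insert 32: [32]
Insert 17: [32, 17]
Insert 26: [32, 17, 26]
Insert 38: [38, 32, 26, 17]
Insert 6: [38, 32, 26, 17, 6]
Insert 45: [45, 32, 38, 17, 6, 26]
Insert 21: [45, 32, 38, 17, 6, 26, 21]

Final heap: [45, 32, 38, 17, 6, 26, 21]


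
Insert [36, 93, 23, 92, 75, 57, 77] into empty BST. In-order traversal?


Insert 36: root
Insert 93: R from 36
Insert 23: L from 36
Insert 92: R from 36 -> L from 93
Insert 75: R from 36 -> L from 93 -> L from 92
Insert 57: R from 36 -> L from 93 -> L from 92 -> L from 75
Insert 77: R from 36 -> L from 93 -> L from 92 -> R from 75

In-order: [23, 36, 57, 75, 77, 92, 93]


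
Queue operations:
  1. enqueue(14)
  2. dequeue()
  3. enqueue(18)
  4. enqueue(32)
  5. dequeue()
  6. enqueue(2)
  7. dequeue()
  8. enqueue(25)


enqueue(14) -> [14]
dequeue()->14, []
enqueue(18) -> [18]
enqueue(32) -> [18, 32]
dequeue()->18, [32]
enqueue(2) -> [32, 2]
dequeue()->32, [2]
enqueue(25) -> [2, 25]

Final queue: [2, 25]


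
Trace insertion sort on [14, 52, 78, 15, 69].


Initial: [14, 52, 78, 15, 69]
Insert 52: [14, 52, 78, 15, 69]
Insert 78: [14, 52, 78, 15, 69]
Insert 15: [14, 15, 52, 78, 69]
Insert 69: [14, 15, 52, 69, 78]

Sorted: [14, 15, 52, 69, 78]


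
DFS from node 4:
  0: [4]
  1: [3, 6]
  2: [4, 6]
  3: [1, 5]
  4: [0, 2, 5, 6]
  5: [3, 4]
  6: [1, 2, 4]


Visit 4, push [6, 5, 2, 0]
Visit 0, push []
Visit 2, push [6]
Visit 6, push [1]
Visit 1, push [3]
Visit 3, push [5]
Visit 5, push []

DFS order: [4, 0, 2, 6, 1, 3, 5]


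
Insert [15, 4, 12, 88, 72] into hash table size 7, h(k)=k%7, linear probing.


Insert 15: h=1 -> slot 1
Insert 4: h=4 -> slot 4
Insert 12: h=5 -> slot 5
Insert 88: h=4, 2 probes -> slot 6
Insert 72: h=2 -> slot 2

Table: [None, 15, 72, None, 4, 12, 88]


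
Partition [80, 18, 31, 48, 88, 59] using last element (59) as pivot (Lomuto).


Pivot: 59
  18 <= 59: swap -> [18, 80, 31, 48, 88, 59]
  31 <= 59: swap -> [18, 31, 80, 48, 88, 59]
  48 <= 59: swap -> [18, 31, 48, 80, 88, 59]
Place pivot at 3: [18, 31, 48, 59, 88, 80]

Partitioned: [18, 31, 48, 59, 88, 80]


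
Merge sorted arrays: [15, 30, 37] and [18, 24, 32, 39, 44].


Take 15 from A
Take 18 from B
Take 24 from B
Take 30 from A
Take 32 from B
Take 37 from A

Merged: [15, 18, 24, 30, 32, 37, 39, 44]


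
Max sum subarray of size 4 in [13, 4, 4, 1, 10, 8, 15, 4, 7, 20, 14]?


[0:4]: 22
[1:5]: 19
[2:6]: 23
[3:7]: 34
[4:8]: 37
[5:9]: 34
[6:10]: 46
[7:11]: 45

Max: 46 at [6:10]


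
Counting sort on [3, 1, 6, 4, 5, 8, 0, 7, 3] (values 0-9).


Input: [3, 1, 6, 4, 5, 8, 0, 7, 3]
Counts: [1, 1, 0, 2, 1, 1, 1, 1, 1, 0]

Sorted: [0, 1, 3, 3, 4, 5, 6, 7, 8]


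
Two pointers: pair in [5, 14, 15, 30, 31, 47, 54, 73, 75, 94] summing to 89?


lo=0(5)+hi=9(94)=99
lo=0(5)+hi=8(75)=80
lo=1(14)+hi=8(75)=89

Yes: 14+75=89


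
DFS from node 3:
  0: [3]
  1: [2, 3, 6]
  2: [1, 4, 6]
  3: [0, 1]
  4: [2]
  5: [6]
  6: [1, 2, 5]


Visit 3, push [1, 0]
Visit 0, push []
Visit 1, push [6, 2]
Visit 2, push [6, 4]
Visit 4, push []
Visit 6, push [5]
Visit 5, push []

DFS order: [3, 0, 1, 2, 4, 6, 5]


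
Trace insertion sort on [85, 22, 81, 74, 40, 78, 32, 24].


Initial: [85, 22, 81, 74, 40, 78, 32, 24]
Insert 22: [22, 85, 81, 74, 40, 78, 32, 24]
Insert 81: [22, 81, 85, 74, 40, 78, 32, 24]
Insert 74: [22, 74, 81, 85, 40, 78, 32, 24]
Insert 40: [22, 40, 74, 81, 85, 78, 32, 24]
Insert 78: [22, 40, 74, 78, 81, 85, 32, 24]
Insert 32: [22, 32, 40, 74, 78, 81, 85, 24]
Insert 24: [22, 24, 32, 40, 74, 78, 81, 85]

Sorted: [22, 24, 32, 40, 74, 78, 81, 85]


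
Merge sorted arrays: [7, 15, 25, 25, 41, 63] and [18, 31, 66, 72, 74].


Take 7 from A
Take 15 from A
Take 18 from B
Take 25 from A
Take 25 from A
Take 31 from B
Take 41 from A
Take 63 from A

Merged: [7, 15, 18, 25, 25, 31, 41, 63, 66, 72, 74]


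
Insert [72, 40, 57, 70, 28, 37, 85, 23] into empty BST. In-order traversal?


Insert 72: root
Insert 40: L from 72
Insert 57: L from 72 -> R from 40
Insert 70: L from 72 -> R from 40 -> R from 57
Insert 28: L from 72 -> L from 40
Insert 37: L from 72 -> L from 40 -> R from 28
Insert 85: R from 72
Insert 23: L from 72 -> L from 40 -> L from 28

In-order: [23, 28, 37, 40, 57, 70, 72, 85]


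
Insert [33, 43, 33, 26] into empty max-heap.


Insert 33: [33]
Insert 43: [43, 33]
Insert 33: [43, 33, 33]
Insert 26: [43, 33, 33, 26]

Final heap: [43, 33, 33, 26]


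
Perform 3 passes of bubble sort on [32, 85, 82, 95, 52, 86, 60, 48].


Initial: [32, 85, 82, 95, 52, 86, 60, 48]
Pass 1: [32, 82, 85, 52, 86, 60, 48, 95] (5 swaps)
Pass 2: [32, 82, 52, 85, 60, 48, 86, 95] (3 swaps)
Pass 3: [32, 52, 82, 60, 48, 85, 86, 95] (3 swaps)

After 3 passes: [32, 52, 82, 60, 48, 85, 86, 95]


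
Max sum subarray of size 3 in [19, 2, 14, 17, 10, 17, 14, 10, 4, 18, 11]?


[0:3]: 35
[1:4]: 33
[2:5]: 41
[3:6]: 44
[4:7]: 41
[5:8]: 41
[6:9]: 28
[7:10]: 32
[8:11]: 33

Max: 44 at [3:6]


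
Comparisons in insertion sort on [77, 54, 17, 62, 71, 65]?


Algorithm: insertion sort
Input: [77, 54, 17, 62, 71, 65]
Sorted: [17, 54, 62, 65, 71, 77]

10


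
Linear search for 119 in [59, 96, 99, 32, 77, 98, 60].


i=0: 59!=119
i=1: 96!=119
i=2: 99!=119
i=3: 32!=119
i=4: 77!=119
i=5: 98!=119
i=6: 60!=119

Not found, 7 comps


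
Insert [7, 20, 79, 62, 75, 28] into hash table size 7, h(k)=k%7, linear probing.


Insert 7: h=0 -> slot 0
Insert 20: h=6 -> slot 6
Insert 79: h=2 -> slot 2
Insert 62: h=6, 2 probes -> slot 1
Insert 75: h=5 -> slot 5
Insert 28: h=0, 3 probes -> slot 3

Table: [7, 62, 79, 28, None, 75, 20]


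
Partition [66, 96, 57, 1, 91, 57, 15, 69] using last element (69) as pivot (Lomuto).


Pivot: 69
  66 <= 69: advance i (no swap)
  57 <= 69: swap -> [66, 57, 96, 1, 91, 57, 15, 69]
  1 <= 69: swap -> [66, 57, 1, 96, 91, 57, 15, 69]
  57 <= 69: swap -> [66, 57, 1, 57, 91, 96, 15, 69]
  15 <= 69: swap -> [66, 57, 1, 57, 15, 96, 91, 69]
Place pivot at 5: [66, 57, 1, 57, 15, 69, 91, 96]

Partitioned: [66, 57, 1, 57, 15, 69, 91, 96]


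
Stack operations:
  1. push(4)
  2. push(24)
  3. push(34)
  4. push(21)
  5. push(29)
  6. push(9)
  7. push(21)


push(4) -> [4]
push(24) -> [4, 24]
push(34) -> [4, 24, 34]
push(21) -> [4, 24, 34, 21]
push(29) -> [4, 24, 34, 21, 29]
push(9) -> [4, 24, 34, 21, 29, 9]
push(21) -> [4, 24, 34, 21, 29, 9, 21]

Final stack: [4, 24, 34, 21, 29, 9, 21]


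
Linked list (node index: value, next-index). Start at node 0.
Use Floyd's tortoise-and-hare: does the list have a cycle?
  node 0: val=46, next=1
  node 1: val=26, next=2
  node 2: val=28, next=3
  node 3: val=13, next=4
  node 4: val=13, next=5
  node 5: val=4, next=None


Floyd's tortoise (slow, +1) and hare (fast, +2):
  init: slow=0, fast=0
  step 1: slow=1, fast=2
  step 2: slow=2, fast=4
  step 3: fast 4->5->None, no cycle

Cycle: no


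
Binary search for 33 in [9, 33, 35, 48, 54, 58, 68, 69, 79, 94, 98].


Step 1: lo=0, hi=10, mid=5, val=58
Step 2: lo=0, hi=4, mid=2, val=35
Step 3: lo=0, hi=1, mid=0, val=9
Step 4: lo=1, hi=1, mid=1, val=33

Found at index 1


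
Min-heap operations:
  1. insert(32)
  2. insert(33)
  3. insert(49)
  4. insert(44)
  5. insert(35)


insert(32) -> [32]
insert(33) -> [32, 33]
insert(49) -> [32, 33, 49]
insert(44) -> [32, 33, 49, 44]
insert(35) -> [32, 33, 49, 44, 35]

Final heap: [32, 33, 49, 44, 35]


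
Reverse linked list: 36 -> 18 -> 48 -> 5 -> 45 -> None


Step 1: curr=36, set curr.next=prev(None) | reversed so far: 36
Step 2: curr=18, set curr.next=prev(36) | reversed so far: 18 -> 36
Step 3: curr=48, set curr.next=prev(18) | reversed so far: 48 -> 18 -> 36
Step 4: curr=5, set curr.next=prev(48) | reversed so far: 5 -> 48 -> 18 -> 36
Step 5: curr=45, set curr.next=prev(5) | reversed so far: 45 -> 5 -> 48 -> 18 -> 36

45 -> 5 -> 48 -> 18 -> 36 -> None


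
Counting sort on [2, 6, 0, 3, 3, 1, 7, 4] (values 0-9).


Input: [2, 6, 0, 3, 3, 1, 7, 4]
Counts: [1, 1, 1, 2, 1, 0, 1, 1, 0, 0]

Sorted: [0, 1, 2, 3, 3, 4, 6, 7]


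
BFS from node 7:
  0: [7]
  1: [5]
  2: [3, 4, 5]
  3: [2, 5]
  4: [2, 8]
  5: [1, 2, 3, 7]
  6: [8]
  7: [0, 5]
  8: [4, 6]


Visit 7, enqueue [0, 5]
Visit 0, enqueue []
Visit 5, enqueue [1, 2, 3]
Visit 1, enqueue []
Visit 2, enqueue [4]
Visit 3, enqueue []
Visit 4, enqueue [8]
Visit 8, enqueue [6]
Visit 6, enqueue []

BFS order: [7, 0, 5, 1, 2, 3, 4, 8, 6]


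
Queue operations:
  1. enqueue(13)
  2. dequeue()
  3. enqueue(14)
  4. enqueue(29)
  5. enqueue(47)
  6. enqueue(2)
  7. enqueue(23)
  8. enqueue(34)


enqueue(13) -> [13]
dequeue()->13, []
enqueue(14) -> [14]
enqueue(29) -> [14, 29]
enqueue(47) -> [14, 29, 47]
enqueue(2) -> [14, 29, 47, 2]
enqueue(23) -> [14, 29, 47, 2, 23]
enqueue(34) -> [14, 29, 47, 2, 23, 34]

Final queue: [14, 29, 47, 2, 23, 34]


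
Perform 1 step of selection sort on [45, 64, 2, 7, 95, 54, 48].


Initial: [45, 64, 2, 7, 95, 54, 48]
Step 1: min=2 at 2
  Swap: [2, 64, 45, 7, 95, 54, 48]

After 1 step: [2, 64, 45, 7, 95, 54, 48]


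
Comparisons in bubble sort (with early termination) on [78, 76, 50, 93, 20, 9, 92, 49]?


Algorithm: bubble sort (with early termination)
Input: [78, 76, 50, 93, 20, 9, 92, 49]
Sorted: [9, 20, 49, 50, 76, 78, 92, 93]

27


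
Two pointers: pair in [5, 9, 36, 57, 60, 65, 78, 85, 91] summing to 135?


lo=0(5)+hi=8(91)=96
lo=1(9)+hi=8(91)=100
lo=2(36)+hi=8(91)=127
lo=3(57)+hi=8(91)=148
lo=3(57)+hi=7(85)=142
lo=3(57)+hi=6(78)=135

Yes: 57+78=135


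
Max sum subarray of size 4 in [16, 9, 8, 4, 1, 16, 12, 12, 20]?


[0:4]: 37
[1:5]: 22
[2:6]: 29
[3:7]: 33
[4:8]: 41
[5:9]: 60

Max: 60 at [5:9]


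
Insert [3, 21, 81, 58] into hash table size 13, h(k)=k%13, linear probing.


Insert 3: h=3 -> slot 3
Insert 21: h=8 -> slot 8
Insert 81: h=3, 1 probes -> slot 4
Insert 58: h=6 -> slot 6

Table: [None, None, None, 3, 81, None, 58, None, 21, None, None, None, None]


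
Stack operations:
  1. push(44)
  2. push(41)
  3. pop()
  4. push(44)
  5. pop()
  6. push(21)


push(44) -> [44]
push(41) -> [44, 41]
pop()->41, [44]
push(44) -> [44, 44]
pop()->44, [44]
push(21) -> [44, 21]

Final stack: [44, 21]


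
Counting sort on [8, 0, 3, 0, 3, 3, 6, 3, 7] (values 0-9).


Input: [8, 0, 3, 0, 3, 3, 6, 3, 7]
Counts: [2, 0, 0, 4, 0, 0, 1, 1, 1, 0]

Sorted: [0, 0, 3, 3, 3, 3, 6, 7, 8]


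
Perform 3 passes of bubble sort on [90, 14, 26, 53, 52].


Initial: [90, 14, 26, 53, 52]
Pass 1: [14, 26, 53, 52, 90] (4 swaps)
Pass 2: [14, 26, 52, 53, 90] (1 swaps)
Pass 3: [14, 26, 52, 53, 90] (0 swaps)

After 3 passes: [14, 26, 52, 53, 90]


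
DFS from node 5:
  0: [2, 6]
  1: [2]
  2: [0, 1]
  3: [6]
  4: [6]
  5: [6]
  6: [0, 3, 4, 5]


Visit 5, push [6]
Visit 6, push [4, 3, 0]
Visit 0, push [2]
Visit 2, push [1]
Visit 1, push []
Visit 3, push []
Visit 4, push []

DFS order: [5, 6, 0, 2, 1, 3, 4]


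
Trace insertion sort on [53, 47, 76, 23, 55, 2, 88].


Initial: [53, 47, 76, 23, 55, 2, 88]
Insert 47: [47, 53, 76, 23, 55, 2, 88]
Insert 76: [47, 53, 76, 23, 55, 2, 88]
Insert 23: [23, 47, 53, 76, 55, 2, 88]
Insert 55: [23, 47, 53, 55, 76, 2, 88]
Insert 2: [2, 23, 47, 53, 55, 76, 88]
Insert 88: [2, 23, 47, 53, 55, 76, 88]

Sorted: [2, 23, 47, 53, 55, 76, 88]


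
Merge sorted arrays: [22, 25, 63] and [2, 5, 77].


Take 2 from B
Take 5 from B
Take 22 from A
Take 25 from A
Take 63 from A

Merged: [2, 5, 22, 25, 63, 77]


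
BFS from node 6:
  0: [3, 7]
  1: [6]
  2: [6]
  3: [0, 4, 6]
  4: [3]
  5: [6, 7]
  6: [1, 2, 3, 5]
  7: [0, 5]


Visit 6, enqueue [1, 2, 3, 5]
Visit 1, enqueue []
Visit 2, enqueue []
Visit 3, enqueue [0, 4]
Visit 5, enqueue [7]
Visit 0, enqueue []
Visit 4, enqueue []
Visit 7, enqueue []

BFS order: [6, 1, 2, 3, 5, 0, 4, 7]


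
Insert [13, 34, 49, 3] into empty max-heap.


Insert 13: [13]
Insert 34: [34, 13]
Insert 49: [49, 13, 34]
Insert 3: [49, 13, 34, 3]

Final heap: [49, 13, 34, 3]


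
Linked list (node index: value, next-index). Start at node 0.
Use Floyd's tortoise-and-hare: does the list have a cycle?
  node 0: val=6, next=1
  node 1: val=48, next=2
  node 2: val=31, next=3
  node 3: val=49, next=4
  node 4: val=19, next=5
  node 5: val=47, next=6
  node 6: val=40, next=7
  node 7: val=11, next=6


Floyd's tortoise (slow, +1) and hare (fast, +2):
  init: slow=0, fast=0
  step 1: slow=1, fast=2
  step 2: slow=2, fast=4
  step 3: slow=3, fast=6
  step 4: slow=4, fast=6
  step 5: slow=5, fast=6
  step 6: slow=6, fast=6
  slow == fast at node 6: cycle detected

Cycle: yes


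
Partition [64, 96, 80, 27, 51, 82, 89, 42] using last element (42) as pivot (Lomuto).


Pivot: 42
  27 <= 42: swap -> [27, 96, 80, 64, 51, 82, 89, 42]
Place pivot at 1: [27, 42, 80, 64, 51, 82, 89, 96]

Partitioned: [27, 42, 80, 64, 51, 82, 89, 96]


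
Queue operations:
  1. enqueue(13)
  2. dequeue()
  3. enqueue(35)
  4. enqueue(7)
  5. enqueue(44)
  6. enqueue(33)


enqueue(13) -> [13]
dequeue()->13, []
enqueue(35) -> [35]
enqueue(7) -> [35, 7]
enqueue(44) -> [35, 7, 44]
enqueue(33) -> [35, 7, 44, 33]

Final queue: [35, 7, 44, 33]


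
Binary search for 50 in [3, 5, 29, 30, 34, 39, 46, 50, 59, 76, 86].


Step 1: lo=0, hi=10, mid=5, val=39
Step 2: lo=6, hi=10, mid=8, val=59
Step 3: lo=6, hi=7, mid=6, val=46
Step 4: lo=7, hi=7, mid=7, val=50

Found at index 7


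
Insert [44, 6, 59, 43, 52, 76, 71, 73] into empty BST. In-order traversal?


Insert 44: root
Insert 6: L from 44
Insert 59: R from 44
Insert 43: L from 44 -> R from 6
Insert 52: R from 44 -> L from 59
Insert 76: R from 44 -> R from 59
Insert 71: R from 44 -> R from 59 -> L from 76
Insert 73: R from 44 -> R from 59 -> L from 76 -> R from 71

In-order: [6, 43, 44, 52, 59, 71, 73, 76]


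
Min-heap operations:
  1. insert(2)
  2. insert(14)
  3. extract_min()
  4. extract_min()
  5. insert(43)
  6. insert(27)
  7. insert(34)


insert(2) -> [2]
insert(14) -> [2, 14]
extract_min()->2, [14]
extract_min()->14, []
insert(43) -> [43]
insert(27) -> [27, 43]
insert(34) -> [27, 43, 34]

Final heap: [27, 43, 34]


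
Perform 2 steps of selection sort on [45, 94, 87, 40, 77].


Initial: [45, 94, 87, 40, 77]
Step 1: min=40 at 3
  Swap: [40, 94, 87, 45, 77]
Step 2: min=45 at 3
  Swap: [40, 45, 87, 94, 77]

After 2 steps: [40, 45, 87, 94, 77]


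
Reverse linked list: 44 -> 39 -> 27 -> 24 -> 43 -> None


Step 1: curr=44, set curr.next=prev(None) | reversed so far: 44
Step 2: curr=39, set curr.next=prev(44) | reversed so far: 39 -> 44
Step 3: curr=27, set curr.next=prev(39) | reversed so far: 27 -> 39 -> 44
Step 4: curr=24, set curr.next=prev(27) | reversed so far: 24 -> 27 -> 39 -> 44
Step 5: curr=43, set curr.next=prev(24) | reversed so far: 43 -> 24 -> 27 -> 39 -> 44

43 -> 24 -> 27 -> 39 -> 44 -> None


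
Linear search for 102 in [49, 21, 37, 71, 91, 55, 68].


i=0: 49!=102
i=1: 21!=102
i=2: 37!=102
i=3: 71!=102
i=4: 91!=102
i=5: 55!=102
i=6: 68!=102

Not found, 7 comps
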